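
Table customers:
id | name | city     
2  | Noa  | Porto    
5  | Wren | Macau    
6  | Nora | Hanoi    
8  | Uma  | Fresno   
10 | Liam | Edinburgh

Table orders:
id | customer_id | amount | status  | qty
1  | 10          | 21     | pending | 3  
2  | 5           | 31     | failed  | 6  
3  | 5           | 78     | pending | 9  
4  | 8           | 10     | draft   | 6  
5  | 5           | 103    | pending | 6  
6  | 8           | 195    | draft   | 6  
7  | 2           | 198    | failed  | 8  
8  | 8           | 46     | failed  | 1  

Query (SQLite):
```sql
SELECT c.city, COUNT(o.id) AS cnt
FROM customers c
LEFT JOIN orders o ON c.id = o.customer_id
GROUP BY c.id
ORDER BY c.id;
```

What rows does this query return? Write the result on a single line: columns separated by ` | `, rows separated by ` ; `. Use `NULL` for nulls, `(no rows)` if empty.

Porto | 1 ; Macau | 3 ; Hanoi | 0 ; Fresno | 3 ; Edinburgh | 1

LEFT JOIN keeps every customers row; unmatched ones get NULL for orders columns.
Group by customers.id and compute COUNT(o.id). COUNT(col) of an all-NULL group is 0.
  2: ids {7} → COUNT(o.id)=1
  5: ids {2, 3, 5} → COUNT(o.id)=3
  6: ids {—} → COUNT(o.id)=0
  8: ids {4, 6, 8} → COUNT(o.id)=3
  10: ids {1} → COUNT(o.id)=1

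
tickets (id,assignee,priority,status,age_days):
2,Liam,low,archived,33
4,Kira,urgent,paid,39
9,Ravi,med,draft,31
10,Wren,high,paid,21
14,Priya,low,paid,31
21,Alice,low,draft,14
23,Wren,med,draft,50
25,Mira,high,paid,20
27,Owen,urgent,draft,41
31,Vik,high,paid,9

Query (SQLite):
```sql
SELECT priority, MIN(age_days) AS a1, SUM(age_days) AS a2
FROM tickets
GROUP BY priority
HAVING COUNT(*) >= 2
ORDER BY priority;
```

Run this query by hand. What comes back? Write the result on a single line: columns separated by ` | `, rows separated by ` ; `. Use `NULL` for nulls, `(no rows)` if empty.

Group tickets by priority.
Per group compute: MIN(age_days), SUM(age_days).
HAVING: drop groups with fewer than 2 rows.
  high: ids {10, 25, 31} → MIN(age_days)=9, SUM(age_days)=50
  low: ids {2, 14, 21} → MIN(age_days)=14, SUM(age_days)=78
  med: ids {9, 23} → MIN(age_days)=31, SUM(age_days)=81
  urgent: ids {4, 27} → MIN(age_days)=39, SUM(age_days)=80

high | 9 | 50 ; low | 14 | 78 ; med | 31 | 81 ; urgent | 39 | 80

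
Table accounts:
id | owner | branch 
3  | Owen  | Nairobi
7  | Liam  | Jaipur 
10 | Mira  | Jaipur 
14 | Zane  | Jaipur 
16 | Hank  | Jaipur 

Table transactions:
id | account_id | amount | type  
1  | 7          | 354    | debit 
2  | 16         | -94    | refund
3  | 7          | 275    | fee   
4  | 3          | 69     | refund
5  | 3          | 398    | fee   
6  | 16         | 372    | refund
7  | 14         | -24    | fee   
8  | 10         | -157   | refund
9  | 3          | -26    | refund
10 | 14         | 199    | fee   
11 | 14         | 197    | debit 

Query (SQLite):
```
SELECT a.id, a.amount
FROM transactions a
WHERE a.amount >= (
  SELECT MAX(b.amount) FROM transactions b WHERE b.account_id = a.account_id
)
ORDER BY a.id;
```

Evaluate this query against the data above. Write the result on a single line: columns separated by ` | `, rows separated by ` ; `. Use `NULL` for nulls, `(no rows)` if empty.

1 | 354 ; 5 | 398 ; 6 | 372 ; 8 | -157 ; 10 | 199

For each transactions row a, compute MAX(amount) over rows sharing a.account_id.
Keep row a if a.amount >= that per-group MAX.
  account_id=3: MAX(amount) = 398
  account_id=7: MAX(amount) = 354
  account_id=10: MAX(amount) = -157
  account_id=14: MAX(amount) = 199
  account_id=16: MAX(amount) = 372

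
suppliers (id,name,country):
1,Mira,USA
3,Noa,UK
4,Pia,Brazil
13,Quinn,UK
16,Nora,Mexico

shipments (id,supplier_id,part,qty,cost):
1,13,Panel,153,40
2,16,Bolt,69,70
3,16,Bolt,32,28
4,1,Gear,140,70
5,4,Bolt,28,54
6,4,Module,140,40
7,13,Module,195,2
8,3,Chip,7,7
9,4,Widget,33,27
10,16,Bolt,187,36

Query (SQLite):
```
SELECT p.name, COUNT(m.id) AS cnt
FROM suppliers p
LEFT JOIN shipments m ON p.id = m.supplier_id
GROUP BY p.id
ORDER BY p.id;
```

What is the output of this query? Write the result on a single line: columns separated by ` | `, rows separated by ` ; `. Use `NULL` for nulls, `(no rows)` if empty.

LEFT JOIN keeps every suppliers row; unmatched ones get NULL for shipments columns.
Group by suppliers.id and compute COUNT(m.id). COUNT(col) of an all-NULL group is 0.
  1: ids {4} → COUNT(m.id)=1
  3: ids {8} → COUNT(m.id)=1
  4: ids {5, 6, 9} → COUNT(m.id)=3
  13: ids {1, 7} → COUNT(m.id)=2
  16: ids {2, 3, 10} → COUNT(m.id)=3

Mira | 1 ; Noa | 1 ; Pia | 3 ; Quinn | 2 ; Nora | 3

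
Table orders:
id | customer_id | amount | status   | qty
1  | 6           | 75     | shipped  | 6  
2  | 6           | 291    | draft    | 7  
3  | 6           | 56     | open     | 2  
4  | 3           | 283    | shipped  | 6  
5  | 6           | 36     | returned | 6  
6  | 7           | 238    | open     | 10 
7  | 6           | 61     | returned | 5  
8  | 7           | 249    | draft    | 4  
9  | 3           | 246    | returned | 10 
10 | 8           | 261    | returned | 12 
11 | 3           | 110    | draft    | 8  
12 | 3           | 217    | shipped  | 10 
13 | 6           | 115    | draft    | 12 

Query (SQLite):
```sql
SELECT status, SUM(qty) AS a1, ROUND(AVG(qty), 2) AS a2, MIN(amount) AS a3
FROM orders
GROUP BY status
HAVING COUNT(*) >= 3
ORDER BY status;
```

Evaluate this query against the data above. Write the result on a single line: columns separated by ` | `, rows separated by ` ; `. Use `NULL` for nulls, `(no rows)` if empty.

draft | 31 | 7.75 | 110 ; returned | 33 | 8.25 | 36 ; shipped | 22 | 7.33 | 75

Group orders by status.
Per group compute: SUM(qty), ROUND(AVG(qty), 2), MIN(amount).
HAVING: drop groups with fewer than 3 rows.
  draft: ids {2, 8, 11, 13} → SUM(qty)=31, ROUND(AVG(qty), 2)=7.75, MIN(amount)=110
  open: ids {3, 6} → SUM(qty)=12, ROUND(AVG(qty), 2)=6, MIN(amount)=56
  returned: ids {5, 7, 9, 10} → SUM(qty)=33, ROUND(AVG(qty), 2)=8.25, MIN(amount)=36
  shipped: ids {1, 4, 12} → SUM(qty)=22, ROUND(AVG(qty), 2)=7.33, MIN(amount)=75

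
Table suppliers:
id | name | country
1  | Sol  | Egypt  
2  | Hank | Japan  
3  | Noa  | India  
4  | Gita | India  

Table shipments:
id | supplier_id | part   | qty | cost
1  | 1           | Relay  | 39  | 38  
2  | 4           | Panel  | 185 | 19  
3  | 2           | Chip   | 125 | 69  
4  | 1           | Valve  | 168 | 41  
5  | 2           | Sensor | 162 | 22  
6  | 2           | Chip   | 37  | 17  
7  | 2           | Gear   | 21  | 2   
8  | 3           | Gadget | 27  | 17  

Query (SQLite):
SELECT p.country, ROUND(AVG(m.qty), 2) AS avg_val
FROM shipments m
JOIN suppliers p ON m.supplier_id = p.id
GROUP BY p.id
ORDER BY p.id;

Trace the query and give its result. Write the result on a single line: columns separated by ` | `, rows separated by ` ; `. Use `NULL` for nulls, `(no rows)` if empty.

Egypt | 103.5 ; Japan | 86.25 ; India | 27 ; India | 185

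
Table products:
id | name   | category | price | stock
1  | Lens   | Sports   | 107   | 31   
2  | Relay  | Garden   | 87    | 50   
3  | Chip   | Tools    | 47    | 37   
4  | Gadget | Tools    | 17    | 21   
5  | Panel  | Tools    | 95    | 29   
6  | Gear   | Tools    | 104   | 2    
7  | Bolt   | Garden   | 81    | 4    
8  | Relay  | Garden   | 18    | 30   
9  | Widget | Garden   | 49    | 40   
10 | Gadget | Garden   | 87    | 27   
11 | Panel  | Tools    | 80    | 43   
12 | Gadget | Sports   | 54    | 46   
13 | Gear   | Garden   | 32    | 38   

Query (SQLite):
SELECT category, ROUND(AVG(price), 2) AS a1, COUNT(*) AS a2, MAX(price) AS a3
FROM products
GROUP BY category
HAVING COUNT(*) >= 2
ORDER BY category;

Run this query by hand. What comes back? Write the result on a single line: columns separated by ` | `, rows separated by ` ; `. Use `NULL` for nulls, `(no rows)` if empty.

Group products by category.
Per group compute: ROUND(AVG(price), 2), COUNT(*), MAX(price).
HAVING: drop groups with fewer than 2 rows.
  Garden: ids {2, 7, 8, 9, 10, 13} → ROUND(AVG(price), 2)=59, COUNT(*)=6, MAX(price)=87
  Sports: ids {1, 12} → ROUND(AVG(price), 2)=80.5, COUNT(*)=2, MAX(price)=107
  Tools: ids {3, 4, 5, 6, 11} → ROUND(AVG(price), 2)=68.6, COUNT(*)=5, MAX(price)=104

Garden | 59 | 6 | 87 ; Sports | 80.5 | 2 | 107 ; Tools | 68.6 | 5 | 104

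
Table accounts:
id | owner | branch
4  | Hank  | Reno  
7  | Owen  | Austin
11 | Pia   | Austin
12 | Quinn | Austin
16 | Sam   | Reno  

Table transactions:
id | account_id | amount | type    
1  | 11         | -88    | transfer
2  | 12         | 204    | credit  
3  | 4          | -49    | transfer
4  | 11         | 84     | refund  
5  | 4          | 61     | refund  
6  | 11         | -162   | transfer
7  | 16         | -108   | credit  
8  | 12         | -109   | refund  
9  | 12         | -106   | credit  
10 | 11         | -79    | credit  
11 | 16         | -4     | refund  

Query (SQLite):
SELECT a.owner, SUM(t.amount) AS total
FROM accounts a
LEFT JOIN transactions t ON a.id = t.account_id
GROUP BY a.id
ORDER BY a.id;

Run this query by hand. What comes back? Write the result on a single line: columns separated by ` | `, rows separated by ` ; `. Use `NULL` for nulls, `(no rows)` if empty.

LEFT JOIN keeps every accounts row; unmatched ones get NULL for transactions columns.
Group by accounts.id and compute SUM(t.amount). SUM over an all-NULL group is NULL.
  4: ids {3, 5} → SUM(t.amount)=12
  7: ids {—} → SUM(t.amount)=NULL
  11: ids {1, 4, 6, 10} → SUM(t.amount)=-245
  12: ids {2, 8, 9} → SUM(t.amount)=-11
  16: ids {7, 11} → SUM(t.amount)=-112

Hank | 12 ; Owen | NULL ; Pia | -245 ; Quinn | -11 ; Sam | -112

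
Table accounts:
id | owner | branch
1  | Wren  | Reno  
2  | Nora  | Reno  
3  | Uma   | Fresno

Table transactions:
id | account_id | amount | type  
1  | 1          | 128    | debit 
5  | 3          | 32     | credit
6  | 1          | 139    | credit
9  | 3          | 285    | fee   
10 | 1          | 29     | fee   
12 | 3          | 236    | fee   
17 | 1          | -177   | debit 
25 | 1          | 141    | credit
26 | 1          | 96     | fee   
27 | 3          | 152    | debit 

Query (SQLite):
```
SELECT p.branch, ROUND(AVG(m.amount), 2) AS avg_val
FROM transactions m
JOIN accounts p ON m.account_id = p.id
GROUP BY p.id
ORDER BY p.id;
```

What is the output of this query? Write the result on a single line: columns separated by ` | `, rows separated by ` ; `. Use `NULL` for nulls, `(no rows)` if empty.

Reno | 59.33 ; Fresno | 176.25

Join each transactions row to its accounts via account_id.
Group joined rows by accounts.id; compute ROUND(AVG(m.amount), 2) per group.
  1: ids {1, 6, 10, 17, 25, 26} → ROUND(AVG(m.amount), 2)=59.33
  3: ids {5, 9, 12, 27} → ROUND(AVG(m.amount), 2)=176.25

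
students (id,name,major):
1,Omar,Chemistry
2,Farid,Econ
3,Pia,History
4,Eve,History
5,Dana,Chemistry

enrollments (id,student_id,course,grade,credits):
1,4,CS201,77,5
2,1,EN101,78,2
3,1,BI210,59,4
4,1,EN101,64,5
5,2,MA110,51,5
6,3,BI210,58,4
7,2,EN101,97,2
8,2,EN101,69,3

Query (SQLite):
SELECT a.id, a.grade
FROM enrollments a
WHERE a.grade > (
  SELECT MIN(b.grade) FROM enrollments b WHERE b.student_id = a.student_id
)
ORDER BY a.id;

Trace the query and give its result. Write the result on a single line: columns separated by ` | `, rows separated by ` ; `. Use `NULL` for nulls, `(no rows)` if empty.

2 | 78 ; 4 | 64 ; 7 | 97 ; 8 | 69

For each enrollments row a, compute MIN(grade) over rows sharing a.student_id.
Keep row a if a.grade > that per-group MIN.
  student_id=1: MIN(grade) = 59
  student_id=2: MIN(grade) = 51
  student_id=3: MIN(grade) = 58
  student_id=4: MIN(grade) = 77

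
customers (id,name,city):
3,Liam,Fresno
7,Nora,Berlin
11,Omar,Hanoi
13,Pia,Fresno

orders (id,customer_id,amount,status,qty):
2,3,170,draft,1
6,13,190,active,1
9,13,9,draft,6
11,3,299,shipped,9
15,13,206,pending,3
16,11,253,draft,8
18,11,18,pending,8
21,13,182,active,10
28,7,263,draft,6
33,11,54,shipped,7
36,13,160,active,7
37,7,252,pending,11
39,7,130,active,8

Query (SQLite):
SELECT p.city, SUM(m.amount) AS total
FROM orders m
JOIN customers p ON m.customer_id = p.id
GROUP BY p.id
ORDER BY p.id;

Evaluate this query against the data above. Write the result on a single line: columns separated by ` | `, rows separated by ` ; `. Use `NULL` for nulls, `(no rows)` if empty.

Fresno | 469 ; Berlin | 645 ; Hanoi | 325 ; Fresno | 747

Join each orders row to its customers via customer_id.
Group joined rows by customers.id; compute SUM(m.amount) per group.
  3: ids {2, 11} → SUM(m.amount)=469
  7: ids {28, 37, 39} → SUM(m.amount)=645
  11: ids {16, 18, 33} → SUM(m.amount)=325
  13: ids {6, 9, 15, 21, 36} → SUM(m.amount)=747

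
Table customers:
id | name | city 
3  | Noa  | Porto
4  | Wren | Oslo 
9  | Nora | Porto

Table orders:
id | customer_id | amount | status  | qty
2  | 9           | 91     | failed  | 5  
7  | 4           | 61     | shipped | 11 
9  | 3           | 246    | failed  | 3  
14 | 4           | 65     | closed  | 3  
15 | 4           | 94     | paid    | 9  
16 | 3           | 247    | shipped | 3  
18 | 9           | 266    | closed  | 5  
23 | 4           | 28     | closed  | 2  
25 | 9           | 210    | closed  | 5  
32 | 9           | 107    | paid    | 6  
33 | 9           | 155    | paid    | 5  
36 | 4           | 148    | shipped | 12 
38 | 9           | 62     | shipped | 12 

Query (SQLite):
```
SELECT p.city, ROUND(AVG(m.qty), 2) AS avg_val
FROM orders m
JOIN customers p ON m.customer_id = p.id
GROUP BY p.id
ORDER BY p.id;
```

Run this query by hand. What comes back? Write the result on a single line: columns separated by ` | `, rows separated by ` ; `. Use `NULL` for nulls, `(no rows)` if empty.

Join each orders row to its customers via customer_id.
Group joined rows by customers.id; compute ROUND(AVG(m.qty), 2) per group.
  3: ids {9, 16} → ROUND(AVG(m.qty), 2)=3
  4: ids {7, 14, 15, 23, 36} → ROUND(AVG(m.qty), 2)=7.4
  9: ids {2, 18, 25, 32, 33, 38} → ROUND(AVG(m.qty), 2)=6.33

Porto | 3 ; Oslo | 7.4 ; Porto | 6.33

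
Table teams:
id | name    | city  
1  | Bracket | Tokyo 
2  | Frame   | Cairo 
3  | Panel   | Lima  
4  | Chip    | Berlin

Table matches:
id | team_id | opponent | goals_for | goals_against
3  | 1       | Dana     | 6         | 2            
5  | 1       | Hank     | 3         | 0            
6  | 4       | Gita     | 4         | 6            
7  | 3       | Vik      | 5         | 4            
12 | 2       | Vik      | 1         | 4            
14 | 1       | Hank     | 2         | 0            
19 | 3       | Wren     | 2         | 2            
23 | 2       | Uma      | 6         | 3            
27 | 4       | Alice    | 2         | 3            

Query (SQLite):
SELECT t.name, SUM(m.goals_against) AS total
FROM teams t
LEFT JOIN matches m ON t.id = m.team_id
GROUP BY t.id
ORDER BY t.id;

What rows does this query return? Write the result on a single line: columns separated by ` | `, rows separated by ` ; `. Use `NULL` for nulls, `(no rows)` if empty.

LEFT JOIN keeps every teams row; unmatched ones get NULL for matches columns.
Group by teams.id and compute SUM(m.goals_against). SUM over an all-NULL group is NULL.
  1: ids {3, 5, 14} → SUM(m.goals_against)=2
  2: ids {12, 23} → SUM(m.goals_against)=7
  3: ids {7, 19} → SUM(m.goals_against)=6
  4: ids {6, 27} → SUM(m.goals_against)=9

Bracket | 2 ; Frame | 7 ; Panel | 6 ; Chip | 9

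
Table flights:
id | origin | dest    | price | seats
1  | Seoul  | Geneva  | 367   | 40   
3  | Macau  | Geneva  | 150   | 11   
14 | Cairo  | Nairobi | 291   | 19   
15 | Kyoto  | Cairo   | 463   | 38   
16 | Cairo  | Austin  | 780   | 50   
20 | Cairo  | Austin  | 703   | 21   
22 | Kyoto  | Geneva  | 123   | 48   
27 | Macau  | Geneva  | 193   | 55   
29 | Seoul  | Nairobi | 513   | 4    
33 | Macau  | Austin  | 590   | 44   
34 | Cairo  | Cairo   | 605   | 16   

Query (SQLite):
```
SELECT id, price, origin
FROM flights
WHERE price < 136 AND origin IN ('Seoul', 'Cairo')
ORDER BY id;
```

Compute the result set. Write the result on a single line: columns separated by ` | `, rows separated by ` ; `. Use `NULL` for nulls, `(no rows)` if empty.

(no rows)

price < 136: ids {22}
origin IN ('Seoul', 'Cairo'): ids {1, 14, 16, 20, 29, 34}
Combine with AND.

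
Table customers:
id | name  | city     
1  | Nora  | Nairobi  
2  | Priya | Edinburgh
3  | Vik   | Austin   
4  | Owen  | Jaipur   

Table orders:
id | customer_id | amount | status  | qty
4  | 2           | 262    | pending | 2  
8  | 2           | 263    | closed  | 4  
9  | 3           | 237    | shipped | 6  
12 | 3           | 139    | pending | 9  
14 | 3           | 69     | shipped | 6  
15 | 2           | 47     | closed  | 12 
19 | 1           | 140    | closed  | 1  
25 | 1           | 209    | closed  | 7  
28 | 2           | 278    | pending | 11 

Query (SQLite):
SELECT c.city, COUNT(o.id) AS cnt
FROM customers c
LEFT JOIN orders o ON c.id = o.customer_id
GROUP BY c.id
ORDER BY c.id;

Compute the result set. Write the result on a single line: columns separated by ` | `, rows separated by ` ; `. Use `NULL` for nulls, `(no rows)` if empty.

LEFT JOIN keeps every customers row; unmatched ones get NULL for orders columns.
Group by customers.id and compute COUNT(o.id). COUNT(col) of an all-NULL group is 0.
  1: ids {19, 25} → COUNT(o.id)=2
  2: ids {4, 8, 15, 28} → COUNT(o.id)=4
  3: ids {9, 12, 14} → COUNT(o.id)=3
  4: ids {—} → COUNT(o.id)=0

Nairobi | 2 ; Edinburgh | 4 ; Austin | 3 ; Jaipur | 0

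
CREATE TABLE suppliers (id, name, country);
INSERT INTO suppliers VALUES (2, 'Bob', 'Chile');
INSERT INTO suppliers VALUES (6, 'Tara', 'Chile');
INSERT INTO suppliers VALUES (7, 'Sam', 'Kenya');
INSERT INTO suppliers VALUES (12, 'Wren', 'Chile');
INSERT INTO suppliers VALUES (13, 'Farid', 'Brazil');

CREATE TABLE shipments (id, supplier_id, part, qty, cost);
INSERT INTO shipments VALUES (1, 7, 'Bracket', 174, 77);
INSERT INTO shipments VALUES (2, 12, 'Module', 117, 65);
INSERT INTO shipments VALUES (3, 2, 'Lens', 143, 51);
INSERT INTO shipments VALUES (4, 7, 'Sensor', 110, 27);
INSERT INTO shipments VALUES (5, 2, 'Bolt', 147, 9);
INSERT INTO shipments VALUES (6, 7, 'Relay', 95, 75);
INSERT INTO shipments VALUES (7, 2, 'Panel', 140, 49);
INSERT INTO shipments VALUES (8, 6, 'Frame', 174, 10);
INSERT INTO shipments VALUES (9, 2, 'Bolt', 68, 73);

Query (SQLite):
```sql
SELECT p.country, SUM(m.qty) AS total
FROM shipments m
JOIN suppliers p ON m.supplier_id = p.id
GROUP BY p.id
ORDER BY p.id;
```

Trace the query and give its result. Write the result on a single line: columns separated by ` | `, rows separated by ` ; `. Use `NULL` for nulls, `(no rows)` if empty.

Chile | 498 ; Chile | 174 ; Kenya | 379 ; Chile | 117

Join each shipments row to its suppliers via supplier_id.
Group joined rows by suppliers.id; compute SUM(m.qty) per group.
  2: ids {3, 5, 7, 9} → SUM(m.qty)=498
  6: ids {8} → SUM(m.qty)=174
  7: ids {1, 4, 6} → SUM(m.qty)=379
  12: ids {2} → SUM(m.qty)=117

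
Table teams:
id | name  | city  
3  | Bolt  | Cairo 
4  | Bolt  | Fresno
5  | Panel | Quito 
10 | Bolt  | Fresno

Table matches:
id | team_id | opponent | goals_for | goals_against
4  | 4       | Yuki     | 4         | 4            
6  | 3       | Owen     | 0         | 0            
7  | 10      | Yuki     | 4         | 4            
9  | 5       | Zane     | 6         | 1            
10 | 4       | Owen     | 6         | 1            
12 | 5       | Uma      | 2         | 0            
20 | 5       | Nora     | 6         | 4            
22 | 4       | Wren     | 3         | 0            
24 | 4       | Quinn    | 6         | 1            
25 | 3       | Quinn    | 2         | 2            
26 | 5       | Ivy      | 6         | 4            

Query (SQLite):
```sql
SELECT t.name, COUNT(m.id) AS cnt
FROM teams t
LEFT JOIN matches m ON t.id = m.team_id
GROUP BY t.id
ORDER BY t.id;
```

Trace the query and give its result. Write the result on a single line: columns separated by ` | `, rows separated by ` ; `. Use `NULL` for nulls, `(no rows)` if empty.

LEFT JOIN keeps every teams row; unmatched ones get NULL for matches columns.
Group by teams.id and compute COUNT(m.id). COUNT(col) of an all-NULL group is 0.
  3: ids {6, 25} → COUNT(m.id)=2
  4: ids {4, 10, 22, 24} → COUNT(m.id)=4
  5: ids {9, 12, 20, 26} → COUNT(m.id)=4
  10: ids {7} → COUNT(m.id)=1

Bolt | 2 ; Bolt | 4 ; Panel | 4 ; Bolt | 1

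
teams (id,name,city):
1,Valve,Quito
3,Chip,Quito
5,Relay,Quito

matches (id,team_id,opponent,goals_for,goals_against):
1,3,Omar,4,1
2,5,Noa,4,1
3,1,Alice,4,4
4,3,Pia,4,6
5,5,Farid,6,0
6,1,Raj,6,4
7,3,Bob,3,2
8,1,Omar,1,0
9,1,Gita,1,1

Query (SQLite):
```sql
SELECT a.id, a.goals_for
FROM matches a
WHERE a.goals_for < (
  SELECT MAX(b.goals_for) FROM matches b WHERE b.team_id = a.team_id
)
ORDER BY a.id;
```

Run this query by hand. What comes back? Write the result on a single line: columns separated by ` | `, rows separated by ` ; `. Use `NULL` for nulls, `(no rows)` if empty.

2 | 4 ; 3 | 4 ; 7 | 3 ; 8 | 1 ; 9 | 1

For each matches row a, compute MAX(goals_for) over rows sharing a.team_id.
Keep row a if a.goals_for < that per-group MAX.
  team_id=1: MAX(goals_for) = 6
  team_id=3: MAX(goals_for) = 4
  team_id=5: MAX(goals_for) = 6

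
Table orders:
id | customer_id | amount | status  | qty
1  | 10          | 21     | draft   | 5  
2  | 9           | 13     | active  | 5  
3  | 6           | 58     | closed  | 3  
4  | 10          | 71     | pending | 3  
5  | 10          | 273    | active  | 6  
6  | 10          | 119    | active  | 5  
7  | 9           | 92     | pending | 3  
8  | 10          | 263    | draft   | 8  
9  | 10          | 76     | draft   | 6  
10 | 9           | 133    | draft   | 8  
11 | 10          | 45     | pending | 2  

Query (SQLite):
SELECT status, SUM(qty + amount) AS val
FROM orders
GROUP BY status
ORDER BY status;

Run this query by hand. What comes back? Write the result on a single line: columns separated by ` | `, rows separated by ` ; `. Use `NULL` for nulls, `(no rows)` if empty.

For each row compute qty + amount.
Group by status; take SUM of the expression per group.
  active: ids {2, 5, 6} → SUM(qty + amount)=421
  closed: ids {3} → SUM(qty + amount)=61
  draft: ids {1, 8, 9, 10} → SUM(qty + amount)=520
  pending: ids {4, 7, 11} → SUM(qty + amount)=216

active | 421 ; closed | 61 ; draft | 520 ; pending | 216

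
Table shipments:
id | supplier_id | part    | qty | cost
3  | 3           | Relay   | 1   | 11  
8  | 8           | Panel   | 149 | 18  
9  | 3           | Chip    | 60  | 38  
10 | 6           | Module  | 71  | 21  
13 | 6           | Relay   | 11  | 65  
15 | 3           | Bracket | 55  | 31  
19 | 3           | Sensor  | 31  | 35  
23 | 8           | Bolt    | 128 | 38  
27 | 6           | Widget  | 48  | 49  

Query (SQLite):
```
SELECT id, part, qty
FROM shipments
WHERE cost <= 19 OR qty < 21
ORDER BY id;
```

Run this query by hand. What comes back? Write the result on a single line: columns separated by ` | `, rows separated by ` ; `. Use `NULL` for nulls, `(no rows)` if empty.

3 | Relay | 1 ; 8 | Panel | 149 ; 13 | Relay | 11

cost <= 19: ids {3, 8}
qty < 21: ids {3, 13}
Combine with OR.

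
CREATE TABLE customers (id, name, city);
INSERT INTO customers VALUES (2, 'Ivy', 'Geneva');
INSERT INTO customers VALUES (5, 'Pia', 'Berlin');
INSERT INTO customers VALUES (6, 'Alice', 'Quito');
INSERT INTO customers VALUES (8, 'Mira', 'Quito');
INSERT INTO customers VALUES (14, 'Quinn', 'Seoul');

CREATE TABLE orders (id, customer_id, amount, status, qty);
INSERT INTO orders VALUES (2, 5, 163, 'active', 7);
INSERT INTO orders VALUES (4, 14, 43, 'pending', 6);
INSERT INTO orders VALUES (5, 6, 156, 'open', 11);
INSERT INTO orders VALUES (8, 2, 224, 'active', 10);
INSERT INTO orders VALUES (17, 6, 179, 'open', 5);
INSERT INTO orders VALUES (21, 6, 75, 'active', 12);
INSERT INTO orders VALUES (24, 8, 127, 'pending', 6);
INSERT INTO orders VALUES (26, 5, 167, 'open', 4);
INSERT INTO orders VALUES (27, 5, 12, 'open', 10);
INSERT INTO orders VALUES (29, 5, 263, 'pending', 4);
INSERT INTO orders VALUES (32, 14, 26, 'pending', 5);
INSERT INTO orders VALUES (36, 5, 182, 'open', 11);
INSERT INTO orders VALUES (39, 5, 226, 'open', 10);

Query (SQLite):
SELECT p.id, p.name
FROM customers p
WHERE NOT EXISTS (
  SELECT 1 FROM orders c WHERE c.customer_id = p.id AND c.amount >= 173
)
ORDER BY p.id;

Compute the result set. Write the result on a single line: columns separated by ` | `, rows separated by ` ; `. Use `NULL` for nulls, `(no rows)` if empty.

For each customers row, check whether any orders with matching customer_id has amount >= 173.
Keep rows where that is false.

8 | Mira ; 14 | Quinn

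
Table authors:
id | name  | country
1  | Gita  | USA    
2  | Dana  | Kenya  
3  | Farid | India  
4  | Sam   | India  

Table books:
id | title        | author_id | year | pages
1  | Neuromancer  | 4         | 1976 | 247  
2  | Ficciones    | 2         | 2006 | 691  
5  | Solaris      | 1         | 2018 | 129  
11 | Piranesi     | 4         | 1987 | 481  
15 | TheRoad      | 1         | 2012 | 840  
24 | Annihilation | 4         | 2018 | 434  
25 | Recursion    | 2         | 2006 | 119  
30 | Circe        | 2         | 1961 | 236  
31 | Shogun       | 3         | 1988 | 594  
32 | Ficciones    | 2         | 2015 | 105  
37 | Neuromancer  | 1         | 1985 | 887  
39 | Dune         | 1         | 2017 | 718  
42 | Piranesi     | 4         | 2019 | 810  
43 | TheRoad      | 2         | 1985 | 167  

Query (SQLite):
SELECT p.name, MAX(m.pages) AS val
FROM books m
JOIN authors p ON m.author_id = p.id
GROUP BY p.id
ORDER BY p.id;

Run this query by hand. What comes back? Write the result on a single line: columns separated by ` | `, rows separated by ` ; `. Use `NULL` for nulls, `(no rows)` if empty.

Join each books row to its authors via author_id.
Group joined rows by authors.id; compute MAX(m.pages) per group.
  1: ids {5, 15, 37, 39} → MAX(m.pages)=887
  2: ids {2, 25, 30, 32, 43} → MAX(m.pages)=691
  3: ids {31} → MAX(m.pages)=594
  4: ids {1, 11, 24, 42} → MAX(m.pages)=810

Gita | 887 ; Dana | 691 ; Farid | 594 ; Sam | 810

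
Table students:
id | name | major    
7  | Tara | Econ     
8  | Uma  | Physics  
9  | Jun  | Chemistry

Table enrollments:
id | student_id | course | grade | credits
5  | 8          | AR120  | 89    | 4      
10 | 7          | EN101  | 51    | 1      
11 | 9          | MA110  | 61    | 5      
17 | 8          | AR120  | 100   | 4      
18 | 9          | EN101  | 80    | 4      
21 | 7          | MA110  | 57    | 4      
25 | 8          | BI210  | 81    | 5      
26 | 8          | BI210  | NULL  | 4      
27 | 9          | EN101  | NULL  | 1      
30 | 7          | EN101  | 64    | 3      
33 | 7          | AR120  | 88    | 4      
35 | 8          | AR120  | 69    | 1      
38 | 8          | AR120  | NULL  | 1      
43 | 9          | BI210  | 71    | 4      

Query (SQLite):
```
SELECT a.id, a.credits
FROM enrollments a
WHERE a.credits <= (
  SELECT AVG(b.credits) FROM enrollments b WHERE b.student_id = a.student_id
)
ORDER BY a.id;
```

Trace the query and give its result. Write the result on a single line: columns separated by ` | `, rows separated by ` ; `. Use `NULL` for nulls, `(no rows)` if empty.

10 | 1 ; 27 | 1 ; 30 | 3 ; 35 | 1 ; 38 | 1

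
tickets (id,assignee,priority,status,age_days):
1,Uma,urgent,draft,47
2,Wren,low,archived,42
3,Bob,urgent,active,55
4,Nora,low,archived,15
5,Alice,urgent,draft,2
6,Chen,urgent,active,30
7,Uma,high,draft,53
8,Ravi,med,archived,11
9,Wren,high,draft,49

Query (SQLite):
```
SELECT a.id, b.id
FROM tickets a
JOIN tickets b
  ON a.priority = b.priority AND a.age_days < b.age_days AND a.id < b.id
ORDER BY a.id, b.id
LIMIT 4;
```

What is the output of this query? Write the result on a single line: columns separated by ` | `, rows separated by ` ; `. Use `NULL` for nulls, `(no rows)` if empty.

1 | 3 ; 5 | 6

Pairs (a,b) with same priority, a.age_days < b.age_days, a.id < b.id.
priority groups: high:{7,9} low:{2,4} med:{8} urgent:{1,3,5,6}
Ordered by (a.id, b.id); first 4.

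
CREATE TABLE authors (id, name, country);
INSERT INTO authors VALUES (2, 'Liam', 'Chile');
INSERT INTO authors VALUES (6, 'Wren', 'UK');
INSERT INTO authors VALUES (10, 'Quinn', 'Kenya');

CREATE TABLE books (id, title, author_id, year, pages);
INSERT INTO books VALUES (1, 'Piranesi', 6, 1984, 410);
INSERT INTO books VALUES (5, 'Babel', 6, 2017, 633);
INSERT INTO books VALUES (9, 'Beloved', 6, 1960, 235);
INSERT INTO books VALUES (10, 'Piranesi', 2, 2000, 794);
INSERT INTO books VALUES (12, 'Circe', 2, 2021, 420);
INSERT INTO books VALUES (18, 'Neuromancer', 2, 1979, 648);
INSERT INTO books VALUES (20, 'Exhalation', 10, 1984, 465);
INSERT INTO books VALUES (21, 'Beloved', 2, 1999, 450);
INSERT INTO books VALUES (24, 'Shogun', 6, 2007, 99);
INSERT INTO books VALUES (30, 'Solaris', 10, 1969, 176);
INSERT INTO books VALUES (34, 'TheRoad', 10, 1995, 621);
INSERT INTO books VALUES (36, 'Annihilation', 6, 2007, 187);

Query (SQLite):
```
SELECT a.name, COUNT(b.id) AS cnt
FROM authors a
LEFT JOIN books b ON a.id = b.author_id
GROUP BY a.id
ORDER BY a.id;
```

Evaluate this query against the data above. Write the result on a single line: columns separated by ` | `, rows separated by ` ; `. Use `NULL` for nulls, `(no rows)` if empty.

LEFT JOIN keeps every authors row; unmatched ones get NULL for books columns.
Group by authors.id and compute COUNT(b.id). COUNT(col) of an all-NULL group is 0.
  2: ids {10, 12, 18, 21} → COUNT(b.id)=4
  6: ids {1, 5, 9, 24, 36} → COUNT(b.id)=5
  10: ids {20, 30, 34} → COUNT(b.id)=3

Liam | 4 ; Wren | 5 ; Quinn | 3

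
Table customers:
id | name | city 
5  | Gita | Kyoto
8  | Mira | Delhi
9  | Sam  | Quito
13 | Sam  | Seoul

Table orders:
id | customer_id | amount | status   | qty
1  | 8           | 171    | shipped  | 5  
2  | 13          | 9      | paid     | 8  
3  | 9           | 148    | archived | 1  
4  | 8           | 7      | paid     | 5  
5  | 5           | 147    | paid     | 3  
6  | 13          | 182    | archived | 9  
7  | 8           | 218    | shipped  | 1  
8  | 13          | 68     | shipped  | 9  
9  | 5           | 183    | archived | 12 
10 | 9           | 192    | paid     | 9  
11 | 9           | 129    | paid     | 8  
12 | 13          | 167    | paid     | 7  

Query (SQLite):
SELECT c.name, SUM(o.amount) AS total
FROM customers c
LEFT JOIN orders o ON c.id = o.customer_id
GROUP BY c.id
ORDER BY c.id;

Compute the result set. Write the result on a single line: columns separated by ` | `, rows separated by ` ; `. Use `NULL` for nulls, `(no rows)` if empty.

Gita | 330 ; Mira | 396 ; Sam | 469 ; Sam | 426

LEFT JOIN keeps every customers row; unmatched ones get NULL for orders columns.
Group by customers.id and compute SUM(o.amount). SUM over an all-NULL group is NULL.
  5: ids {5, 9} → SUM(o.amount)=330
  8: ids {1, 4, 7} → SUM(o.amount)=396
  9: ids {3, 10, 11} → SUM(o.amount)=469
  13: ids {2, 6, 8, 12} → SUM(o.amount)=426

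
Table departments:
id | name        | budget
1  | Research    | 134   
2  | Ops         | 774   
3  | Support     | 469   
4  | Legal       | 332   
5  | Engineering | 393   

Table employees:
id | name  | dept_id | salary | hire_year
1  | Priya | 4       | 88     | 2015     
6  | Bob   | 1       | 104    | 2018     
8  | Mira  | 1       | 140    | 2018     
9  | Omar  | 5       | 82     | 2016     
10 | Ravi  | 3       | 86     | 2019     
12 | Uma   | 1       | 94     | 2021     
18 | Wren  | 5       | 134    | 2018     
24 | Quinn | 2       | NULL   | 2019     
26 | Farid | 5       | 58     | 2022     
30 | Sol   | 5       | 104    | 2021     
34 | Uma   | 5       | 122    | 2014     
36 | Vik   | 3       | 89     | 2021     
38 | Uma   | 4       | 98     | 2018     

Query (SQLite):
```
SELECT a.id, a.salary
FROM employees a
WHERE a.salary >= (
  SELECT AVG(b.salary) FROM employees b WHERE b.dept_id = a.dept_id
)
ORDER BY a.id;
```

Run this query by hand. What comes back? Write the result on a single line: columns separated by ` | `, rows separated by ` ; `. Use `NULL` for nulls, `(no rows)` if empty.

For each employees row a, compute AVG(salary) over rows sharing a.dept_id.
Keep row a if a.salary >= that per-group AVG.
  dept_id=1: AVG(salary) = 112.666667
  dept_id=2: AVG(salary) = NULL
  dept_id=3: AVG(salary) = 87.5
  dept_id=4: AVG(salary) = 93.0
  dept_id=5: AVG(salary) = 100.0

8 | 140 ; 18 | 134 ; 30 | 104 ; 34 | 122 ; 36 | 89 ; 38 | 98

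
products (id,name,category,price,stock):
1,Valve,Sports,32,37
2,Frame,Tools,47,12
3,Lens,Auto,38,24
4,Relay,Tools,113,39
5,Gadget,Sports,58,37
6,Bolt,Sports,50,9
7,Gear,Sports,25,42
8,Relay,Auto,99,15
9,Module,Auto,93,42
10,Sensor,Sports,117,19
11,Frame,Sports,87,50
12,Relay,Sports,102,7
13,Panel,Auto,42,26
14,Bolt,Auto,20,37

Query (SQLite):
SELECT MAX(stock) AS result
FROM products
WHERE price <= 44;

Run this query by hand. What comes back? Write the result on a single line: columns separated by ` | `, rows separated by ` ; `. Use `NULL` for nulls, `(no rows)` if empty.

Rows where price <= 44 → stock values: [37, 24, 42, 26, 37].
MAX of non-NULL values = 42.

42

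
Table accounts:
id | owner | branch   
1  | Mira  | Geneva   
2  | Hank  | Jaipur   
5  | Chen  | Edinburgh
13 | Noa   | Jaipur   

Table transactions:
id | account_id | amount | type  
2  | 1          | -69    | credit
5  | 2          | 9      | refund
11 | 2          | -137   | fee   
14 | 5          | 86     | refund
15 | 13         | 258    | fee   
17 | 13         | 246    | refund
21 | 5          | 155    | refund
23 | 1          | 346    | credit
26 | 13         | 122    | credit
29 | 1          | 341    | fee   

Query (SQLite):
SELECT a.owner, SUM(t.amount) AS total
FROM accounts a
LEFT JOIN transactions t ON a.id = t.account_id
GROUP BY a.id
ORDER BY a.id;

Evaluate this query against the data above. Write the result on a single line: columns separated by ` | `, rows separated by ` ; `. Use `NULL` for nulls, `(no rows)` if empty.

Mira | 618 ; Hank | -128 ; Chen | 241 ; Noa | 626

LEFT JOIN keeps every accounts row; unmatched ones get NULL for transactions columns.
Group by accounts.id and compute SUM(t.amount). SUM over an all-NULL group is NULL.
  1: ids {2, 23, 29} → SUM(t.amount)=618
  2: ids {5, 11} → SUM(t.amount)=-128
  5: ids {14, 21} → SUM(t.amount)=241
  13: ids {15, 17, 26} → SUM(t.amount)=626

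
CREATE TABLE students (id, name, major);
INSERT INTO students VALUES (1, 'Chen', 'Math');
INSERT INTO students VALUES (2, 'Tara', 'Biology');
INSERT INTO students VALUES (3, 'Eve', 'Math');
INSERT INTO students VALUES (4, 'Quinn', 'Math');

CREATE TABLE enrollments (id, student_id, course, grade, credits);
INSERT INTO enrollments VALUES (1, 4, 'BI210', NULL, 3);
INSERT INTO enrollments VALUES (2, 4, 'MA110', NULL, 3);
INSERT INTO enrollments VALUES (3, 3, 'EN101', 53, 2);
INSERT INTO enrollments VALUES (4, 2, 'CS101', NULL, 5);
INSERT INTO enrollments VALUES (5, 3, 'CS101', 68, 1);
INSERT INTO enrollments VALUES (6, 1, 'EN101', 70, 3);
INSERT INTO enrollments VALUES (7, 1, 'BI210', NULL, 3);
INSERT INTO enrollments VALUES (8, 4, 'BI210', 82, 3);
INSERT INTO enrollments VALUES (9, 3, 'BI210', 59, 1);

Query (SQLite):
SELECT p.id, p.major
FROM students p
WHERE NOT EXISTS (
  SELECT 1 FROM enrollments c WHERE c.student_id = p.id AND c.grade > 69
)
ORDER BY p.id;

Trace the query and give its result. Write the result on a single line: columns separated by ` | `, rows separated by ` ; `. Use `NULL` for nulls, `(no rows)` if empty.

2 | Biology ; 3 | Math

For each students row, check whether any enrollments with matching student_id has grade > 69.
Keep rows where that is false.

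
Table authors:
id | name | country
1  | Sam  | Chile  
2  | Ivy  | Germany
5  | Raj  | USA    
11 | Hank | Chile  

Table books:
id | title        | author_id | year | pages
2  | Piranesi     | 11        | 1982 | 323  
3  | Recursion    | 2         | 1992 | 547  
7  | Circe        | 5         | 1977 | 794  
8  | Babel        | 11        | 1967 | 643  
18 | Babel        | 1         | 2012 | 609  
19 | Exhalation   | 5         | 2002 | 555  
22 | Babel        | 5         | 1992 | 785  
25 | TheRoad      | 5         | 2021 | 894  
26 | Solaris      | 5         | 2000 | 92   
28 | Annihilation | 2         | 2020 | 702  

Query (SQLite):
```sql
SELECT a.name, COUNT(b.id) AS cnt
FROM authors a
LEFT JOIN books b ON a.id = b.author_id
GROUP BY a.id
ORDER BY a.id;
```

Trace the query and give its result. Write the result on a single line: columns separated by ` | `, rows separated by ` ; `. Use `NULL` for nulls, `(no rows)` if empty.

Sam | 1 ; Ivy | 2 ; Raj | 5 ; Hank | 2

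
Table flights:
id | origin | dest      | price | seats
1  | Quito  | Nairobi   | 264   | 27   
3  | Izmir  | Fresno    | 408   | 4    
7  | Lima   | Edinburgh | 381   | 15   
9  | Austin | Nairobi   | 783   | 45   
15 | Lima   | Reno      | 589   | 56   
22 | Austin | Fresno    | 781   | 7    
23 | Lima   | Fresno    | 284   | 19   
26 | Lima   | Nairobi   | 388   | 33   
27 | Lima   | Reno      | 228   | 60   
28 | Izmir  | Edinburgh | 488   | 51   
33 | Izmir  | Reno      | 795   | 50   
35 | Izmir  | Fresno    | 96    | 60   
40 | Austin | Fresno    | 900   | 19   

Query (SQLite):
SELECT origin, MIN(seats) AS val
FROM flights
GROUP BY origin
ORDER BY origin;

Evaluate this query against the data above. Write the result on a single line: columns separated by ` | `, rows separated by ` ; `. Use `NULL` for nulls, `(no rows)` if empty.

Partition flights by origin; compute MIN(seats) within each group.
  Austin: ids {9, 22, 40} → MIN(seats)=7
  Izmir: ids {3, 28, 33, 35} → MIN(seats)=4
  Lima: ids {7, 15, 23, 26, 27} → MIN(seats)=15
  Quito: ids {1} → MIN(seats)=27

Austin | 7 ; Izmir | 4 ; Lima | 15 ; Quito | 27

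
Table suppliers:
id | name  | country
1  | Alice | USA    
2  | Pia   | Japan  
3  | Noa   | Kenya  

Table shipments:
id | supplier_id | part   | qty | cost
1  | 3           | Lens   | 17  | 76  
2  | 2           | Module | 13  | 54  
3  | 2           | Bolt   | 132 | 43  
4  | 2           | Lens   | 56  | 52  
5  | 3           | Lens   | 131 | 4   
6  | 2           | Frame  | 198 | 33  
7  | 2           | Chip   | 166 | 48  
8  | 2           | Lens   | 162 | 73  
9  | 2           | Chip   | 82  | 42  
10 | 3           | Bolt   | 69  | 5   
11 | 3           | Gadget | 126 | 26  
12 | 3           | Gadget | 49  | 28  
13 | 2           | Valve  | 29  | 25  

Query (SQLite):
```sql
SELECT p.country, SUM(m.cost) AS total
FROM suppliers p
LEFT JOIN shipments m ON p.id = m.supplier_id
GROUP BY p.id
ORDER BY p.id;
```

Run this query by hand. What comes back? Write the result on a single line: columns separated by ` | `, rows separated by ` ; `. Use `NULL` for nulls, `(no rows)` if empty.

USA | NULL ; Japan | 370 ; Kenya | 139

LEFT JOIN keeps every suppliers row; unmatched ones get NULL for shipments columns.
Group by suppliers.id and compute SUM(m.cost). SUM over an all-NULL group is NULL.
  1: ids {—} → SUM(m.cost)=NULL
  2: ids {2, 3, 4, 6, 7, 8, 9, 13} → SUM(m.cost)=370
  3: ids {1, 5, 10, 11, 12} → SUM(m.cost)=139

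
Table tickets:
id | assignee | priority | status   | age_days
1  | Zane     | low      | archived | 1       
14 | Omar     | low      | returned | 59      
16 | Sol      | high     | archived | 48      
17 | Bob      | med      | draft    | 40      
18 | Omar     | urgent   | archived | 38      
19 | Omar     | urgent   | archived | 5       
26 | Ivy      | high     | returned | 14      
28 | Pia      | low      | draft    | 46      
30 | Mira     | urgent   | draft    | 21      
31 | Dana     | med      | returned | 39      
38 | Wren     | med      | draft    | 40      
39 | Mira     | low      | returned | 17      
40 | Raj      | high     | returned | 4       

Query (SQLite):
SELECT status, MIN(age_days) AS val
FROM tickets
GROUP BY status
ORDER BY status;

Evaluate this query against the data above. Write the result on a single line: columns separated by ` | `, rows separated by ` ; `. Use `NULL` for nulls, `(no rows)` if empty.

archived | 1 ; draft | 21 ; returned | 4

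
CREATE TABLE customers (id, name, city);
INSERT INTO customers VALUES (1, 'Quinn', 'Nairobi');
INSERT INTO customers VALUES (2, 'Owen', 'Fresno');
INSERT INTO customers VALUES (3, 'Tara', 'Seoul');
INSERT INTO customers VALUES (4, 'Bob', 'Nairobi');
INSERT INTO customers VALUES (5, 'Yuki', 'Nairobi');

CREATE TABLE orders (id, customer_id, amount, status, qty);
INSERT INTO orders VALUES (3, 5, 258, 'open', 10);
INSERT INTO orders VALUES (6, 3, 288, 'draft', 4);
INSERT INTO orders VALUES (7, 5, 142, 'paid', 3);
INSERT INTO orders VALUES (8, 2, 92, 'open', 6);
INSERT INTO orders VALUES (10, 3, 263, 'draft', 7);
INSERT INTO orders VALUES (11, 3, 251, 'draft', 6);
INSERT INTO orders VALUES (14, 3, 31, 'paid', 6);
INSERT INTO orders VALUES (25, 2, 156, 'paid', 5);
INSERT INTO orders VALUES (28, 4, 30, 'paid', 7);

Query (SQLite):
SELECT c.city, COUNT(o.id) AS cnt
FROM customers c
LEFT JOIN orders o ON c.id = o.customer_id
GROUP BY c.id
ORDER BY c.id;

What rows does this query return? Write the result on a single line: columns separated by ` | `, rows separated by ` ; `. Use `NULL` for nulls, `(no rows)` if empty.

LEFT JOIN keeps every customers row; unmatched ones get NULL for orders columns.
Group by customers.id and compute COUNT(o.id). COUNT(col) of an all-NULL group is 0.
  1: ids {—} → COUNT(o.id)=0
  2: ids {8, 25} → COUNT(o.id)=2
  3: ids {6, 10, 11, 14} → COUNT(o.id)=4
  4: ids {28} → COUNT(o.id)=1
  5: ids {3, 7} → COUNT(o.id)=2

Nairobi | 0 ; Fresno | 2 ; Seoul | 4 ; Nairobi | 1 ; Nairobi | 2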